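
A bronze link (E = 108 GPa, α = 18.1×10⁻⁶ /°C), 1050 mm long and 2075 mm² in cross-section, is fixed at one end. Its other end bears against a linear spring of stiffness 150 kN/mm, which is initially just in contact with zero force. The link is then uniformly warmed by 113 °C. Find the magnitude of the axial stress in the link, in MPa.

σ ≈ 91.2 MPa (compressive)

The unrestrained thermal change is αΔT L = 18.1×10⁻⁶ × 113 × 1050 = 2.148 mm.
With a force P in the spring, the elastic change of the link is PL/(AE) and that of the spring is P/k; compatibility requires their sum to equal δ_free.
P [ L/(AE) + 1/k ] = δ_free → P [ 1050/(2075×108×10³) + 1/(150×10³) ] = 2.148.
P = 2.148 / 1.135×10⁻⁵ = 189200 N.
σ = P/A = 189200/2075 = 91.17 MPa.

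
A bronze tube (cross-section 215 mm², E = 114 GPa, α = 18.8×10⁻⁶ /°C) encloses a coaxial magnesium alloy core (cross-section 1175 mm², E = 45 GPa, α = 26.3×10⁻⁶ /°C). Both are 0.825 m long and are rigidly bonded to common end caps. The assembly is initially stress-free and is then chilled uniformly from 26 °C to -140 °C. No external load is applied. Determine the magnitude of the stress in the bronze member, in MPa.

Both members must finish at the same length. With the larger α, the magnesium alloy tends to over-contract; the plates restrain it, putting the magnesium alloy in tension and the bronze in compression. With no external load the two internal forces are equal and opposite, magnitude P.
Setting the final lengths equal and cancelling L: (α₁ − α₂)ΔT = P/(A₁E₁) + P/(A₂E₂).
|α₁ − α₂|·ΔT = 7.5×10⁻⁶ × 166 = 0.001245.
1/(A₁E₁) + 1/(A₂E₂) = 1/(215×114×10³) + 1/(1175×45×10³) = 5.971×10⁻⁸ N⁻¹.
P = 0.001245 / 5.971×10⁻⁸ = 20850 N = 20.85 kN.
σ_{bronze} = P/A₁ = 20850/215 = 96.98 MPa, compressive.

σ ≈ 97 MPa (compressive)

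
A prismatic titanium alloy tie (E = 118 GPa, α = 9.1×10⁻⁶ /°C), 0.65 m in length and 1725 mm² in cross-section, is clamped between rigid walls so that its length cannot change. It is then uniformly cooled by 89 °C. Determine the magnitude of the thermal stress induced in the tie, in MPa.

σ ≈ 95.6 MPa (tensile)

Because both ends are immovable the net strain is zero, and the suppressed thermal strain is αΔT = 9.1×10⁻⁶ × 89 = 809.9×10⁻⁶.
σ = EαΔT = 118×10³ × 9.1×10⁻⁶ × 89 = 95.57 MPa (tensile; the tie is trying to contract).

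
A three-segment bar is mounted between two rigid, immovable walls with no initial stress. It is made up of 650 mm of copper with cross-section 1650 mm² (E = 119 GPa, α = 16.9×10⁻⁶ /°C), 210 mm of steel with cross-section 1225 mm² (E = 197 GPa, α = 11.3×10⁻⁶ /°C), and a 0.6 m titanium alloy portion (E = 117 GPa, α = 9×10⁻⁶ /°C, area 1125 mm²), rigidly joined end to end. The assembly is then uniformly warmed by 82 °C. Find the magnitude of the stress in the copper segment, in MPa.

σ ≈ 107 MPa (compressive)

If the supports were absent, the total length change would be Σ αᵢΔT Lᵢ = 16.9×10⁻⁶×82×650 + 11.3×10⁻⁶×82×210 + 9×10⁻⁶×82×600 = 1.538 mm.
The walls prevent any net length change, so an axial force P (same in every segment) develops. Compatibility: P · Σ Lᵢ/(AᵢEᵢ) = δ_free.
The series flexibility is Σ Lᵢ/(AᵢEᵢ) = 650/(1650×119×10³) + 210/(1225×197×10³) + 600/(1125×117×10³) = 8.739×10⁻⁶ mm/N.
P = 1.538 / 8.739×10⁻⁶ = 176000 N = 176 kN, compressive.
σ_{copper} = P / A = 176000 / 1650 = 106.7 MPa.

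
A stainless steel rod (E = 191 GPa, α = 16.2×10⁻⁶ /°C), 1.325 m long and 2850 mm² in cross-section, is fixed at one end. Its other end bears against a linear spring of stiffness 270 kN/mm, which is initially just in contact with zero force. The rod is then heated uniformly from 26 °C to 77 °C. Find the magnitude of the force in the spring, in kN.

P ≈ 178 kN

Free thermal expansion: δ_free = αΔT L = 16.2×10⁻⁶ × 51 × 1325 = 1.095 mm.
With a force P in the spring, the elastic change of the rod is PL/(AE) and that of the spring is P/k; compatibility requires their sum to equal δ_free.
So P = δ_free / [L/(AE) + 1/k] = 1.095 / [ 1325/(2850×191×10³) + 1/(270×10³) ].
P = 1.095 / 6.138×10⁻⁶ = 178400 N.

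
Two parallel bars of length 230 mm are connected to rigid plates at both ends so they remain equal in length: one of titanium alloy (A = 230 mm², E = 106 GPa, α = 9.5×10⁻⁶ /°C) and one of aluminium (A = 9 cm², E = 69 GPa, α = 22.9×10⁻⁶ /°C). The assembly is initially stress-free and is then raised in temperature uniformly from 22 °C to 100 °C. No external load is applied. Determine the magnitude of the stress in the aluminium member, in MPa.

Equilibrium of a rigid end plate with no external load gives equal and opposite internal forces ±P in the two members. Since α_{aluminium} > α_{titanium alloy}, heating drives the aluminium into compression and the titanium alloy into tension.
Setting the final lengths equal and cancelling L: (α₁ − α₂)ΔT = P/(A₁E₁) + P/(A₂E₂).
|α₁ − α₂|·ΔT = 13.4×10⁻⁶ × 78 = 0.001045.
1/(A₁E₁) + 1/(A₂E₂) = 1/(230×106×10³) + 1/(900×69×10³) = 5.712×10⁻⁸ N⁻¹.
So P = 0.001045 / 5.712×10⁻⁸ = 18.3 kN.
σ_{aluminium} = P/A₂ = 18300/900 = 20.33 MPa, compressive.

σ ≈ 20.3 MPa (compressive)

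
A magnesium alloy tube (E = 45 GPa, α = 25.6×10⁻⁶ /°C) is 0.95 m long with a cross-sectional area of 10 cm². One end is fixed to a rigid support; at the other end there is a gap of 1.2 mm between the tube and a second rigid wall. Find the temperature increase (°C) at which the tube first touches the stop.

ΔT ≈ 49.3 °C

Contact occurs when the free expansion equals the gap: αΔT L = 1.2 mm.
ΔT = 1.2 / (25.6×10⁻⁶ × 950) = 49.34 °C.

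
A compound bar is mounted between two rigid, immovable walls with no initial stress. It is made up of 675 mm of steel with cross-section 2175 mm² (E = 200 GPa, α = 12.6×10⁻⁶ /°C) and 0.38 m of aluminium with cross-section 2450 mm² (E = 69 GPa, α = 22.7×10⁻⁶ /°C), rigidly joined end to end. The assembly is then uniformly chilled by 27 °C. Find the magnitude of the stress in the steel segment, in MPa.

σ ≈ 56 MPa (tensile)

With the walls removed the bar would change length by δ_free = Σ αᵢΔT Lᵢ = 12.6×10⁻⁶×27×675 + 22.7×10⁻⁶×27×380 = 0.4625 mm.
Since the ends are fixed, an axial force P builds up, equal in every segment, with P · Σ Lᵢ/(AᵢEᵢ) = δ_free.
The series flexibility is Σ Lᵢ/(AᵢEᵢ) = 675/(2175×200×10³) + 380/(2450×69×10³) = 3.8×10⁻⁶ mm/N.
So P = 0.4625 / 3.8×10⁻⁶ = 121.7 kN, tensile.
σ_{steel} = P / A = 121700 / 2175 = 55.97 MPa.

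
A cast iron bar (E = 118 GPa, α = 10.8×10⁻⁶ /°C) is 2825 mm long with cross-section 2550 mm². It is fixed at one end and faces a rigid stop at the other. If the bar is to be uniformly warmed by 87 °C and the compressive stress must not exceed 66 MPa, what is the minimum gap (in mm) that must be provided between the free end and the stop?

Free expansion if unrestrained: δ_free = αΔT L = 10.8×10⁻⁶ × 87 × 2825 = 2.654 mm.
At the allowable stress the elastic shortening the wall may impose is σL/E = 66 × 2825 / (118×10³) = 1.58 mm.
So the gap has to take up the difference, g_min = δ_free − σL/E = 2.654 − 1.58 = 1.074 mm.

g ≈ 1.07 mm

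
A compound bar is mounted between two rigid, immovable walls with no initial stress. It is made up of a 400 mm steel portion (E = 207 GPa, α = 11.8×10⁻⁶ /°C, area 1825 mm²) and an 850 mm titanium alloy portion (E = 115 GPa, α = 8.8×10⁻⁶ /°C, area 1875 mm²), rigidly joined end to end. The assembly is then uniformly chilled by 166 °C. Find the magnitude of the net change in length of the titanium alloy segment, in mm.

|ΔL| ≈ 0.355 mm

If the supports were absent, the total length change would be Σ αᵢΔT Lᵢ = 11.8×10⁻⁶×166×400 + 8.8×10⁻⁶×166×850 = 2.025 mm.
The walls prevent any net length change, so an axial force P (same in every segment) develops. Compatibility: P · Σ Lᵢ/(AᵢEᵢ) = δ_free.
The series flexibility is Σ Lᵢ/(AᵢEᵢ) = 400/(1825×207×10³) + 850/(1875×115×10³) = 5.001×10⁻⁶ mm/N.
P = 2.025 / 5.001×10⁻⁶ = 405000 N = 405 kN, tensile.
For the titanium alloy segment, free thermal change = 8.8×10⁻⁶×166×850 = 1.242 mm and elastic change from P = 405000×850/(1875×115×10³) = 1.596 mm; these oppose, so the net change is 0.355 mm (segment lengthens).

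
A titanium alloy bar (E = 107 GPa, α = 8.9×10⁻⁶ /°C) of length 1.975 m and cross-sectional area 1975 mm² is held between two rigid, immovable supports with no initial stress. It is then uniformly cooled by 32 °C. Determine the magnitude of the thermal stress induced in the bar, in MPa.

σ ≈ 30.5 MPa (tensile)

The supports are rigid, so the total axial strain is zero. The restrained thermal strain is ε = αΔT = 8.9×10⁻⁶ × 32 = 284.8×10⁻⁶.
The stress required to suppress this strain is σ = Eε = 107×10³ × 284.8×10⁻⁶ = 30.47 MPa, tensile since the bar is trying to contract.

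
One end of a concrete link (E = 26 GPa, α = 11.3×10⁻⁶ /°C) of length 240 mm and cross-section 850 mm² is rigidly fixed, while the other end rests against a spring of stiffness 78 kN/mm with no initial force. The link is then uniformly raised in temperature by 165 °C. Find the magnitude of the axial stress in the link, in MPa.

The unrestrained thermal change is αΔT L = 11.3×10⁻⁶ × 165 × 240 = 0.4475 mm.
With a force P in the spring, the elastic change of the link is PL/(AE) and that of the spring is P/k; compatibility requires their sum to equal δ_free.
So P = δ_free / [L/(AE) + 1/k] = 0.4475 / [ 240/(850×26×10³) + 1/(78×10³) ].
P = 0.4475 / 2.368×10⁻⁵ = 18900 N.
σ = P/A = 18900/850 = 22.23 MPa.

σ ≈ 22.2 MPa (compressive)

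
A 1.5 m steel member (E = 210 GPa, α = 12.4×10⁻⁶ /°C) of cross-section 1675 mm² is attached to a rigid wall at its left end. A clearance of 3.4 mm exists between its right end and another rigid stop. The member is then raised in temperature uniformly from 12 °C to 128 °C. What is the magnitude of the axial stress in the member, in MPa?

If the wall were absent the member would grow by αΔT L = 12.4×10⁻⁶ × 116 × 1500 = 2.158 mm.
This is smaller than the 3.4 mm clearance, so the member expands freely without reaching the stop — the stress is zero.

σ ≈ 0 MPa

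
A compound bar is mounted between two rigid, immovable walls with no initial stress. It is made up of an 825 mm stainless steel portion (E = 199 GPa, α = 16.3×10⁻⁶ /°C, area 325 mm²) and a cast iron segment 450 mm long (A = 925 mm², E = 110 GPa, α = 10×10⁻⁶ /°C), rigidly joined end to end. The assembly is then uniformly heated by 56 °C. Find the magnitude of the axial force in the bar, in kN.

P ≈ 58.5 kN (compressive)

With the walls removed the bar would change length by δ_free = Σ αᵢΔT Lᵢ = 16.3×10⁻⁶×56×825 + 10×10⁻⁶×56×450 = 1.005 mm.
The rigid supports impose zero overall length change; the single axial force P common to all segments must satisfy P Σ Lᵢ/(AᵢEᵢ) = δ_free.
Σ Lᵢ/(AᵢEᵢ) = 825/(325×199×10³) + 450/(925×110×10³) = 1.718×10⁻⁵ mm/N.
So P = 1.005 / 1.718×10⁻⁵ = 58.51 kN, compressive.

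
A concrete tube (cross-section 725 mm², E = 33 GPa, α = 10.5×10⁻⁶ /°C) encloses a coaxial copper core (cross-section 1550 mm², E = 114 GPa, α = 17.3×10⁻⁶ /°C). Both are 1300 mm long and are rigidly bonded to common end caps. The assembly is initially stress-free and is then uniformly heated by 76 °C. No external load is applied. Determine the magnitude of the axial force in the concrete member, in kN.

Equilibrium of a rigid end plate with no external load gives equal and opposite internal forces ±P in the two members. Since α_{copper} > α_{concrete}, heating drives the copper into compression and the concrete into tension.
Compatibility of the two members (thermal + elastic change equal): (α₁ − α₂)ΔT = P·[1/(A₁E₁) + 1/(A₂E₂)].
|α₁ − α₂|·ΔT = 6.8×10⁻⁶ × 76 = 0.0005168.
1/(A₁E₁) + 1/(A₂E₂) = 1/(725×33×10³) + 1/(1550×114×10³) = 4.746×10⁻⁸ N⁻¹.
P = 0.0005168 / 4.746×10⁻⁸ = 10890 N = 10.89 kN.

P ≈ 10.9 kN (tensile in the concrete)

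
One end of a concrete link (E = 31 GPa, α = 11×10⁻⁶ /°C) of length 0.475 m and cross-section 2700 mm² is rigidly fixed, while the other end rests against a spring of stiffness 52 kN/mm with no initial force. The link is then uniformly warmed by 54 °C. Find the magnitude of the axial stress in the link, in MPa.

The unrestrained thermal change is αΔT L = 11×10⁻⁶ × 54 × 475 = 0.2822 mm.
With a force P in the spring, the elastic change of the link is PL/(AE) and that of the spring is P/k; compatibility requires their sum to equal δ_free.
P [ L/(AE) + 1/k ] = δ_free → P [ 475/(2700×31×10³) + 1/(52×10³) ] = 0.2822.
P = 0.2822 / 2.491×10⁻⁵ = 11330 N.
σ = P/A = 11330/2700 = 4.196 MPa.

σ ≈ 4.2 MPa (compressive)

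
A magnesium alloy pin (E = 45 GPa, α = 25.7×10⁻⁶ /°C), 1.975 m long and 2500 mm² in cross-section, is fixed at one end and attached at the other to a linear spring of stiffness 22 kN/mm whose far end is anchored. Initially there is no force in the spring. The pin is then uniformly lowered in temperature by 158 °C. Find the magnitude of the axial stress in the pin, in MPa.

The unrestrained thermal change is αΔT L = 25.7×10⁻⁶ × 158 × 1975 = 8.02 mm.
Let P be the tensile force in the spring. The pin extends elastically by PL/(AE) and the spring stretches by P/k; together these equal δ_free.
P [ L/(AE) + 1/k ] = δ_free → P [ 1975/(2500×45×10³) + 1/(22×10³) ] = 8.02.
P = 8.02 / 6.301×10⁻⁵ = 127300 N.
σ = P/A = 127300/2500 = 50.91 MPa.

σ ≈ 50.9 MPa (tensile)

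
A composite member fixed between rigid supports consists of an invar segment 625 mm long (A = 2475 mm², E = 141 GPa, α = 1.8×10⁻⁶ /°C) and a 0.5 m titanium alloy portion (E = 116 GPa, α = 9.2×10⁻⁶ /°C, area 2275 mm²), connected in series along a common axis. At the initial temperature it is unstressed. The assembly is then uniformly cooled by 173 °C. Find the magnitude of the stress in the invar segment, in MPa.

Free thermal contraction of the whole bar: Σ αᵢΔT Lᵢ = 1.8×10⁻⁶×173×625 + 9.2×10⁻⁶×173×500 = 0.9904 mm.
The rigid supports impose zero overall length change; the single axial force P common to all segments must satisfy P Σ Lᵢ/(AᵢEᵢ) = δ_free.
The series flexibility is Σ Lᵢ/(AᵢEᵢ) = 625/(2475×141×10³) + 500/(2275×116×10³) = 3.686×10⁻⁶ mm/N.
Hence P = δ_free / Σ(L/AE) = 0.9904/3.686×10⁻⁶ = 268.7 kN (tensile).
σ_{invar} = P / A = 268700 / 2475 = 108.6 MPa.

σ ≈ 109 MPa (tensile)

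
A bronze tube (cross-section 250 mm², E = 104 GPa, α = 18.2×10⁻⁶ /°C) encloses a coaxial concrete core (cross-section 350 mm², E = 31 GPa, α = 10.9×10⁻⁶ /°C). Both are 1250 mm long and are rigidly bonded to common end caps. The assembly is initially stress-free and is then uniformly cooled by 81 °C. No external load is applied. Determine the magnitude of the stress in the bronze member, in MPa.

Both members must finish at the same length. With the larger α, the bronze tends to over-contract; the plates restrain it, putting the bronze in tension and the concrete in compression. With no external load the two internal forces are equal and opposite, magnitude P.
Setting the final lengths equal and cancelling L: (α₁ − α₂)ΔT = P/(A₁E₁) + P/(A₂E₂).
|α₁ − α₂|·ΔT = 7.3×10⁻⁶ × 81 = 0.0005913.
1/(A₁E₁) + 1/(A₂E₂) = 1/(250×104×10³) + 1/(350×31×10³) = 1.306×10⁻⁷ N⁻¹.
P = 0.0005913 / 1.306×10⁻⁷ = 4527 N = 4.527 kN.
σ_{bronze} = P/A₁ = 4527/250 = 18.11 MPa, tensile.

σ ≈ 18.1 MPa (tensile)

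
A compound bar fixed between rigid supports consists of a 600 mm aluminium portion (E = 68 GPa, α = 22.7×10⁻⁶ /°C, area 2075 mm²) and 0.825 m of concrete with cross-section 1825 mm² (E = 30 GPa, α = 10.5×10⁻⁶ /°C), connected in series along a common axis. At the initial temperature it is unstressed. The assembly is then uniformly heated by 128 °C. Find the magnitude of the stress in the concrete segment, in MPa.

If the supports were absent, the total length change would be Σ αᵢΔT Lᵢ = 22.7×10⁻⁶×128×600 + 10.5×10⁻⁶×128×825 = 2.852 mm.
Since the ends are fixed, an axial force P builds up, equal in every segment, with P · Σ Lᵢ/(AᵢEᵢ) = δ_free.
The series flexibility is Σ Lᵢ/(AᵢEᵢ) = 600/(2075×68×10³) + 825/(1825×30×10³) = 1.932×10⁻⁵ mm/N.
Hence P = δ_free / Σ(L/AE) = 2.852/1.932×10⁻⁵ = 147.6 kN (compressive).
σ_{concrete} = P / A = 147600 / 1825 = 80.89 MPa.

σ ≈ 80.9 MPa (compressive)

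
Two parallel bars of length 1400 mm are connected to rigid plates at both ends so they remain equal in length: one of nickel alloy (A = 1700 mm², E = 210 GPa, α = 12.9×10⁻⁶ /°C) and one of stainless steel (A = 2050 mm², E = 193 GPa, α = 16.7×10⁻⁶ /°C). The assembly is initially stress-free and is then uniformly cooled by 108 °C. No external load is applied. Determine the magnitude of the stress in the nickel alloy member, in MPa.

Equilibrium of a rigid end plate with no external load gives equal and opposite internal forces ±P in the two members. Since α_{stainless steel} > α_{nickel alloy}, cooling drives the stainless steel into tension and the nickel alloy into compression.
Compatibility of the two members (thermal + elastic change equal): (α₁ − α₂)ΔT = P·[1/(A₁E₁) + 1/(A₂E₂)].
|α₁ − α₂|·ΔT = 3.8×10⁻⁶ × 108 = 0.0004104.
1/(A₁E₁) + 1/(A₂E₂) = 1/(1700×210×10³) + 1/(2050×193×10³) = 5.329×10⁻⁹ N⁻¹.
P = 0.0004104 / 5.329×10⁻⁹ = 77020 N = 77.02 kN.
σ_{nickel alloy} = P/A₁ = 77020/1700 = 45.3 MPa, compressive.

σ ≈ 45.3 MPa (compressive)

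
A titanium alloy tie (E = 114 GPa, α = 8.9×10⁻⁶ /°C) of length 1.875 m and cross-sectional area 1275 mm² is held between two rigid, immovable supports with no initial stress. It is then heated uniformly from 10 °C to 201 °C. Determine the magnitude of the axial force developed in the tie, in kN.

Full restraint means ε = 0, so the stress is σ = EαΔT = 114×10³ × 8.9×10⁻⁶ × 191 = 193.8 MPa.
Axial force P = σA = 193.8 × 1275 = 247100 N = 247.1 kN, compressive.

P ≈ 247 kN (compressive)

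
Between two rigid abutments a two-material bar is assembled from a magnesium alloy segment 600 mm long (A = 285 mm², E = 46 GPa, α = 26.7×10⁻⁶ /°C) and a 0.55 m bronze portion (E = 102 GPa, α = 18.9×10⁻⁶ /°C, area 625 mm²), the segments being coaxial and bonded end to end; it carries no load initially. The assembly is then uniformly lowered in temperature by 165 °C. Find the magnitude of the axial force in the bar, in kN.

P ≈ 80.1 kN (tensile)

Free thermal contraction of the whole bar: Σ αᵢΔT Lᵢ = 26.7×10⁻⁶×165×600 + 18.9×10⁻⁶×165×550 = 4.358 mm.
Since the ends are fixed, an axial force P builds up, equal in every segment, with P · Σ Lᵢ/(AᵢEᵢ) = δ_free.
The series flexibility is Σ Lᵢ/(AᵢEᵢ) = 600/(285×46×10³) + 550/(625×102×10³) = 5.439×10⁻⁵ mm/N.
So P = 4.358 / 5.439×10⁻⁵ = 80.13 kN, tensile.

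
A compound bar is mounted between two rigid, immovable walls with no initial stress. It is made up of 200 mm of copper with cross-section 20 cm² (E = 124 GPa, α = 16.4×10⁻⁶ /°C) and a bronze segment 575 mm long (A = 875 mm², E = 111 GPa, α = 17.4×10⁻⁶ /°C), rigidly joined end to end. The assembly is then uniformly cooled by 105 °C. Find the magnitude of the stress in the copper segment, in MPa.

σ ≈ 104 MPa (tensile)

Free thermal contraction of the whole bar: Σ αᵢΔT Lᵢ = 16.4×10⁻⁶×105×200 + 17.4×10⁻⁶×105×575 = 1.395 mm.
Since the ends are fixed, an axial force P builds up, equal in every segment, with P · Σ Lᵢ/(AᵢEᵢ) = δ_free.
Σ Lᵢ/(AᵢEᵢ) = 200/(2000×124×10³) + 575/(875×111×10³) = 6.727×10⁻⁶ mm/N.
Hence P = δ_free / Σ(L/AE) = 1.395/6.727×10⁻⁶ = 207.4 kN (tensile).
σ_{copper} = P / A = 207400 / 2000 = 103.7 MPa.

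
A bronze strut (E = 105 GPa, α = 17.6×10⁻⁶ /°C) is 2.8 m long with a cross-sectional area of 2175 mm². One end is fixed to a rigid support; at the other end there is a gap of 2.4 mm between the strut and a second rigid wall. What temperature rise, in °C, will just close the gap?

ΔT ≈ 48.7 °C

The gap closes when αΔT L = 2.4 mm, since the strut is still unstressed at that instant.
ΔT = 2.4 / (17.6×10⁻⁶ × 2800) = 48.7 °C.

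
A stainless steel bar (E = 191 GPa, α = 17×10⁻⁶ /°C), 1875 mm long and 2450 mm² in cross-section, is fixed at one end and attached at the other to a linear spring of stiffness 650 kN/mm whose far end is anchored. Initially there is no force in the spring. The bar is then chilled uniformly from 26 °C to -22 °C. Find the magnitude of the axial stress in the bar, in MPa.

Free thermal contraction: δ_free = αΔT L = 17×10⁻⁶ × 48 × 1875 = 1.53 mm.
With a force P in the spring, the elastic change of the bar is PL/(AE) and that of the spring is P/k; compatibility requires their sum to equal δ_free.
So P = δ_free / [L/(AE) + 1/k] = 1.53 / [ 1875/(2450×191×10³) + 1/(650×10³) ].
P = 1.53 / 5.545×10⁻⁶ = 275900 N.
σ = P/A = 275900/2450 = 112.6 MPa.

σ ≈ 113 MPa (tensile)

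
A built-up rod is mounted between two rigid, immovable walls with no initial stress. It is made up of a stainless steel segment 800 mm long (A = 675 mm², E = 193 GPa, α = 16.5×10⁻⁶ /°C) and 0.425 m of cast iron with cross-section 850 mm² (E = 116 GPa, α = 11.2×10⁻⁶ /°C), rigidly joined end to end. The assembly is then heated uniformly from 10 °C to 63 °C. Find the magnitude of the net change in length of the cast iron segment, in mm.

|ΔL| ≈ 0.14 mm

Free thermal expansion of the whole bar: Σ αᵢΔT Lᵢ = 16.5×10⁻⁶×53×800 + 11.2×10⁻⁶×53×425 = 0.9519 mm.
The rigid supports impose zero overall length change; the single axial force P common to all segments must satisfy P Σ Lᵢ/(AᵢEᵢ) = δ_free.
The series flexibility is Σ Lᵢ/(AᵢEᵢ) = 800/(675×193×10³) + 425/(850×116×10³) = 1.045×10⁻⁵ mm/N.
P = 0.9519 / 1.045×10⁻⁵ = 91080 N = 91.08 kN, compressive.
For the cast iron segment, free thermal change = 11.2×10⁻⁶×53×425 = 0.2523 mm and elastic change from P = 91080×425/(850×116×10³) = 0.3926 mm; these oppose, so the net change is 0.14 mm (segment shortens).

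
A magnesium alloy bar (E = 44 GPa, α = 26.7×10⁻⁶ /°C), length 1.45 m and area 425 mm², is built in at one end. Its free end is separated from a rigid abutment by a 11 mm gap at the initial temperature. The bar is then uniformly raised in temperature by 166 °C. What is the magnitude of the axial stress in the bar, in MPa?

Unrestrained expansion: δ_free = αΔT L = 26.7×10⁻⁶ × 166 × 1450 = 6.427 mm.
This is smaller than the 11 mm clearance, so the bar expands freely without reaching the stop — the stress is zero.

σ ≈ 0 MPa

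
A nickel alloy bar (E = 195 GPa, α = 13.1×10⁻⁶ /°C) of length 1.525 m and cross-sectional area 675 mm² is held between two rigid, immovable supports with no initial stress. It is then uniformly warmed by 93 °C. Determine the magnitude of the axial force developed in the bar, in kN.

With zero net strain, σ = E·αΔT = 195 GPa × 13.1×10⁻⁶ × 93 = 237.6 MPa.
P = AEαΔT = 675 × 195×10³ × 13.1×10⁻⁶ × 93 = 160.4 kN (compressive).

P ≈ 160 kN (compressive)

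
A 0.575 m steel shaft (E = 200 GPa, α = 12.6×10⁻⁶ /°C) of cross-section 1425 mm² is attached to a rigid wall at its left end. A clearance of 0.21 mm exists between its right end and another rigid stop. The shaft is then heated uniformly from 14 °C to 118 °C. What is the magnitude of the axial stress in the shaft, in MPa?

σ ≈ 189 MPa (compressive)

Free thermal elongation = αΔT L = 12.6×10⁻⁶ × 104 × 575 = 0.7535 mm.
This exceeds the 0.21 mm gap, so the wall pushes back. The portion of expansion that must be recovered elastically is δ_free − gap = 0.7535 − 0.21 = 0.5435 mm.
Compatibility: PL/(AE) = 0.5435 mm, so σ = P/A = E × (0.5435/575) = 189 MPa.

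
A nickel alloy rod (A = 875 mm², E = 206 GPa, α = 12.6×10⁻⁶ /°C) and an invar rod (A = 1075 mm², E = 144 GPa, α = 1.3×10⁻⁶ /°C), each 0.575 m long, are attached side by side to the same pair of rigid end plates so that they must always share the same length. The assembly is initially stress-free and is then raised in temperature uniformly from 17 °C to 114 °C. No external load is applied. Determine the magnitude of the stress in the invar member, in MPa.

σ ≈ 84.9 MPa (tensile)

Equilibrium of a rigid end plate with no external load gives equal and opposite internal forces ±P in the two members. Since α_{nickel alloy} > α_{invar}, heating drives the nickel alloy into compression and the invar into tension.
Setting the final lengths equal and cancelling L: (α₁ − α₂)ΔT = P/(A₁E₁) + P/(A₂E₂).
|α₁ − α₂|·ΔT = 11.3×10⁻⁶ × 97 = 0.001096.
1/(A₁E₁) + 1/(A₂E₂) = 1/(875×206×10³) + 1/(1075×144×10³) = 1.201×10⁻⁸ N⁻¹.
P = 0.001096 / 1.201×10⁻⁸ = 91280 N = 91.28 kN.
σ_{invar} = P/A₂ = 91280/1075 = 84.91 MPa, tensile.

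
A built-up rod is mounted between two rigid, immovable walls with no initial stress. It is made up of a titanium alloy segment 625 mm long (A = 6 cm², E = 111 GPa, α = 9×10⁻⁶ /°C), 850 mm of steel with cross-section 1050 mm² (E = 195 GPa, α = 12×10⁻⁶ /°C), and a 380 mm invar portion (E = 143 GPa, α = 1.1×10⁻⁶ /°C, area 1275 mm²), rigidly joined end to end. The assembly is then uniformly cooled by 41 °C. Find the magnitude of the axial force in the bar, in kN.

P ≈ 42.6 kN (tensile)

If the supports were absent, the total length change would be Σ αᵢΔT Lᵢ = 9×10⁻⁶×41×625 + 12×10⁻⁶×41×850 + 1.1×10⁻⁶×41×380 = 0.666 mm.
Since the ends are fixed, an axial force P builds up, equal in every segment, with P · Σ Lᵢ/(AᵢEᵢ) = δ_free.
The series flexibility is Σ Lᵢ/(AᵢEᵢ) = 625/(600×111×10³) + 850/(1050×195×10³) + 380/(1275×143×10³) = 1.562×10⁻⁵ mm/N.
So P = 0.666 / 1.562×10⁻⁵ = 42.64 kN, tensile.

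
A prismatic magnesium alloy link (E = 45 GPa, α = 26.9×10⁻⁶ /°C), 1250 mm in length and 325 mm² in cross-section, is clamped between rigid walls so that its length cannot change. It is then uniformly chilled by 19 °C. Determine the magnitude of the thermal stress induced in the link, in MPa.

σ ≈ 23 MPa (tensile)

With length fixed, the mechanical strain must cancel the thermal strain αΔT = 26.9×10⁻⁶ × 19 = 511.1×10⁻⁶.
σ = EαΔT = 45×10³ × 26.9×10⁻⁶ × 19 = 23 MPa (tensile; the link is trying to contract).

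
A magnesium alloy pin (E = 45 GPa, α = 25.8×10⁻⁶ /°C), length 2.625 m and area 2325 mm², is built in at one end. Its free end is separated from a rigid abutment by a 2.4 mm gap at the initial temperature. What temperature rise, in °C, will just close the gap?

ΔT ≈ 35.4 °C

Contact occurs when the free expansion equals the gap: αΔT L = 2.4 mm.
So ΔT = g/(αL) = 2.4/(25.8×10⁻⁶ × 2625) = 35.44 °C.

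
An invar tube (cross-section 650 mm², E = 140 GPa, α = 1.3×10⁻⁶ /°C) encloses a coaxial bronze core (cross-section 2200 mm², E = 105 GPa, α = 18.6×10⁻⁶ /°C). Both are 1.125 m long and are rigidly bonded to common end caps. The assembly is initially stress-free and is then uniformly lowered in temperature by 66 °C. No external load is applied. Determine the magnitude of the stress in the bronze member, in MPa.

σ ≈ 33.9 MPa (tensile)

Both members must finish at the same length. With the larger α, the bronze tends to over-contract; the plates restrain it, putting the bronze in tension and the invar in compression. With no external load the two internal forces are equal and opposite, magnitude P.
Equating the net (thermal + elastic) strains gives |α₁ − α₂|·ΔT = P·[1/(A₁E₁) + 1/(A₂E₂)].
|α₁ − α₂|·ΔT = 17.3×10⁻⁶ × 66 = 0.001142.
1/(A₁E₁) + 1/(A₂E₂) = 1/(650×140×10³) + 1/(2200×105×10³) = 1.532×10⁻⁸ N⁻¹.
P = 0.001142 / 1.532×10⁻⁸ = 74540 N = 74.54 kN.
σ_{bronze} = P/A₂ = 74540/2200 = 33.88 MPa, tensile.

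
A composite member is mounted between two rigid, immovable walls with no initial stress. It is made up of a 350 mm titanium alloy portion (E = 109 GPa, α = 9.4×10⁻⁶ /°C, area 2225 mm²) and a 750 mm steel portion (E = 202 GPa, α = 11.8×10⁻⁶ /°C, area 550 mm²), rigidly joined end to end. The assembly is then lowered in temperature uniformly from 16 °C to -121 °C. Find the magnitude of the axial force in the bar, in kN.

P ≈ 203 kN (tensile)

Free thermal contraction of the whole bar: Σ αᵢΔT Lᵢ = 9.4×10⁻⁶×137×350 + 11.8×10⁻⁶×137×750 = 1.663 mm.
Since the ends are fixed, an axial force P builds up, equal in every segment, with P · Σ Lᵢ/(AᵢEᵢ) = δ_free.
Σ Lᵢ/(AᵢEᵢ) = 350/(2225×109×10³) + 750/(550×202×10³) = 8.194×10⁻⁶ mm/N.
P = 1.663 / 8.194×10⁻⁶ = 203000 N = 203 kN, tensile.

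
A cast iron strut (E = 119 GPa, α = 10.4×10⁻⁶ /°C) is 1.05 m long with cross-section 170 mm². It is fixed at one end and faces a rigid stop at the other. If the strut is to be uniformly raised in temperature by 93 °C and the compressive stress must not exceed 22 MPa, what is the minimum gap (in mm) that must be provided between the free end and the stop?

With no wall the strut would lengthen by αΔT L = 10.4×10⁻⁶ × 93 × 1050 = 1.016 mm.
At the allowable stress the elastic shortening the wall may impose is σL/E = 22 × 1050 / (119×10³) = 0.1941 mm.
The gap must absorb the remainder: g_min = 1.016 − 0.1941 = 0.8214 mm.

g ≈ 0.821 mm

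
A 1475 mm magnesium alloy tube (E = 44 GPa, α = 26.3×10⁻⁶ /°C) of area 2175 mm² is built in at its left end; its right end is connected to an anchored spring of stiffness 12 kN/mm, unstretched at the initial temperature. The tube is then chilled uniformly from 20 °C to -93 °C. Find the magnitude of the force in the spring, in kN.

The unrestrained thermal change is αΔT L = 26.3×10⁻⁶ × 113 × 1475 = 4.384 mm.
With a force P in the spring, the elastic change of the tube is PL/(AE) and that of the spring is P/k; compatibility requires their sum to equal δ_free.
So P = δ_free / [L/(AE) + 1/k] = 4.384 / [ 1475/(2175×44×10³) + 1/(12×10³) ].
P = 4.384 / 9.875×10⁻⁵ = 44390 N.

P ≈ 44.4 kN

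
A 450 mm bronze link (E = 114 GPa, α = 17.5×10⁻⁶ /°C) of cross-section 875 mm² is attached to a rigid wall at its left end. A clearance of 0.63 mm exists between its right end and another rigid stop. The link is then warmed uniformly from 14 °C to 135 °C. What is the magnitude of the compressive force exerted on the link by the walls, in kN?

If the wall were absent the link would grow by αΔT L = 17.5×10⁻⁶ × 121 × 450 = 0.9529 mm.
This exceeds the 0.63 mm gap, so the wall pushes back. The portion of expansion that must be recovered elastically is δ_free − gap = 0.9529 − 0.63 = 0.3229 mm.
So σ = E(δ_free − g)/L = 114×10³ × 0.3229/450 = 81.8 MPa.
Force on the wall = σA = 81.8 × 875 mm² = 71.57 kN.

P ≈ 71.6 kN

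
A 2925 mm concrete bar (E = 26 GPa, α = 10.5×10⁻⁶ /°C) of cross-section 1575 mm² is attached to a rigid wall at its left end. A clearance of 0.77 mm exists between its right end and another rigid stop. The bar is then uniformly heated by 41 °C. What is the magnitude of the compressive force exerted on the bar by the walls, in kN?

P ≈ 6.85 kN

Unrestrained expansion: δ_free = αΔT L = 10.5×10⁻⁶ × 41 × 2925 = 1.259 mm.
After closing the 0.77 mm clearance, 1.259 − 0.77 = 0.4892 mm of expansion remains to be suppressed by the wall.
So σ = E(δ_free − g)/L = 26×10³ × 0.4892/2925 = 4.349 MPa.
Force on the wall = σA = 4.349 × 1575 mm² = 6.849 kN.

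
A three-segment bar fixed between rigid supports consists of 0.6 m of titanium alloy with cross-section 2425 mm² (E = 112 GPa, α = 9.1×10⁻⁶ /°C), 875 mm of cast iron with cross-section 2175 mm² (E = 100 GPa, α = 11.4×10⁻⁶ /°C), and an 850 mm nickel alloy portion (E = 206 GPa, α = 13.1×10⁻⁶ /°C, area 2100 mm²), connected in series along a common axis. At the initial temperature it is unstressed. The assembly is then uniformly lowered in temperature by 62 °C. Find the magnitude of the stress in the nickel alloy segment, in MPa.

σ ≈ 95.7 MPa (tensile)

With the walls removed the bar would change length by δ_free = Σ αᵢΔT Lᵢ = 9.1×10⁻⁶×62×600 + 11.4×10⁻⁶×62×875 + 13.1×10⁻⁶×62×850 = 1.647 mm.
Since the ends are fixed, an axial force P builds up, equal in every segment, with P · Σ Lᵢ/(AᵢEᵢ) = δ_free.
Σ Lᵢ/(AᵢEᵢ) = 600/(2425×112×10³) + 875/(2175×100×10³) + 850/(2100×206×10³) = 8.197×10⁻⁶ mm/N.
P = 1.647 / 8.197×10⁻⁶ = 201000 N = 201 kN, tensile.
σ_{nickel alloy} = P / A = 201000 / 2100 = 95.7 MPa.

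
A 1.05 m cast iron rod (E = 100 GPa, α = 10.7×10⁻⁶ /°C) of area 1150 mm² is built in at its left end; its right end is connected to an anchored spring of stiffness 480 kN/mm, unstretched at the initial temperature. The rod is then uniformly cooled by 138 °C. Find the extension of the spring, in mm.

Free thermal contraction: δ_free = αΔT L = 10.7×10⁻⁶ × 138 × 1050 = 1.55 mm.
With a force P in the spring, the elastic change of the rod is PL/(AE) and that of the spring is P/k; compatibility requires their sum to equal δ_free.
So P = δ_free / [L/(AE) + 1/k] = 1.55 / [ 1050/(1150×100×10³) + 1/(480×10³) ].
P = 1.55 / 1.121×10⁻⁵ = 138300 N.
Spring extension = P/k = 138300/(480×10³) = 0.288 mm.

δ ≈ 0.288 mm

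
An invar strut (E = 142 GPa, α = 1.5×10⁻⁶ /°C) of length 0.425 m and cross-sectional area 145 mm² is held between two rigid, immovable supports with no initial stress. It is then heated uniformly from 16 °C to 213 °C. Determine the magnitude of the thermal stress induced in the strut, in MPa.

σ ≈ 42 MPa (compressive)

With length fixed, the mechanical strain must cancel the thermal strain αΔT = 1.5×10⁻⁶ × 197 = 295.5×10⁻⁶.
σ = EαΔT = 142×10³ × 1.5×10⁻⁶ × 197 = 41.96 MPa (compressive; the strut is trying to expand).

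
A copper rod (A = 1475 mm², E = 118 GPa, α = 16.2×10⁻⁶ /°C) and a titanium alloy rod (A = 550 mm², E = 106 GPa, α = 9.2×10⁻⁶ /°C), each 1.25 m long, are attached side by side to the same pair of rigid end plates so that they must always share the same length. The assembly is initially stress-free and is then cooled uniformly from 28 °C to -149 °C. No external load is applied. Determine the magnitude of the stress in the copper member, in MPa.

The copper has the larger α, so on cooling it would change length more than the titanium alloy if both were free. The rigid plates force a common final length, so the copper is put into tension and the titanium alloy into compression, with equal and opposite forces P (no external load).
Setting the final lengths equal and cancelling L: (α₁ − α₂)ΔT = P/(A₁E₁) + P/(A₂E₂).
|α₁ − α₂|·ΔT = 7×10⁻⁶ × 177 = 0.001239.
1/(A₁E₁) + 1/(A₂E₂) = 1/(1475×118×10³) + 1/(550×106×10³) = 2.29×10⁻⁸ N⁻¹.
So P = 0.001239 / 2.29×10⁻⁸ = 54.11 kN.
σ_{copper} = P/A₁ = 54110/1475 = 36.68 MPa, tensile.

σ ≈ 36.7 MPa (tensile)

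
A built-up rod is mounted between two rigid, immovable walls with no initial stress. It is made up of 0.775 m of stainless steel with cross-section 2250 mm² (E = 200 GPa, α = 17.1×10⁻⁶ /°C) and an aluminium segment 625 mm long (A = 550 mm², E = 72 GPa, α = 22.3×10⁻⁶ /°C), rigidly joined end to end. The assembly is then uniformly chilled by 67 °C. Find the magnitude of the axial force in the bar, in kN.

P ≈ 104 kN (tensile)

Free thermal contraction of the whole bar: Σ αᵢΔT Lᵢ = 17.1×10⁻⁶×67×775 + 22.3×10⁻⁶×67×625 = 1.822 mm.
Since the ends are fixed, an axial force P builds up, equal in every segment, with P · Σ Lᵢ/(AᵢEᵢ) = δ_free.
Σ Lᵢ/(AᵢEᵢ) = 775/(2250×200×10³) + 625/(550×72×10³) = 1.751×10⁻⁵ mm/N.
Hence P = δ_free / Σ(L/AE) = 1.822/1.751×10⁻⁵ = 104.1 kN (tensile).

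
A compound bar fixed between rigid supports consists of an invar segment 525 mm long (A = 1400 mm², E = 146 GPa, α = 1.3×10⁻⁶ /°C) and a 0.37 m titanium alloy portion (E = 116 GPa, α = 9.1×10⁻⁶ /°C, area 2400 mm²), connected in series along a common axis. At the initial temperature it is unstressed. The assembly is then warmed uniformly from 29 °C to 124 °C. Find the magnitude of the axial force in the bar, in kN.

With the walls removed the bar would change length by δ_free = Σ αᵢΔT Lᵢ = 1.3×10⁻⁶×95×525 + 9.1×10⁻⁶×95×370 = 0.3847 mm.
The rigid supports impose zero overall length change; the single axial force P common to all segments must satisfy P Σ Lᵢ/(AᵢEᵢ) = δ_free.
Σ Lᵢ/(AᵢEᵢ) = 525/(1400×146×10³) + 370/(2400×116×10³) = 3.898×10⁻⁶ mm/N.
P = 0.3847 / 3.898×10⁻⁶ = 98700 N = 98.7 kN, compressive.

P ≈ 98.7 kN (compressive)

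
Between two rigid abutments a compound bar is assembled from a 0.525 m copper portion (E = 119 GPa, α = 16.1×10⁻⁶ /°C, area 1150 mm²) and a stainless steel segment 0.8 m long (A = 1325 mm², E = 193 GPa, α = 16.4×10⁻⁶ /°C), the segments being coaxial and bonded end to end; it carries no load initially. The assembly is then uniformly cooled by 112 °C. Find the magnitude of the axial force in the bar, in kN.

P ≈ 347 kN (tensile)

With the walls removed the bar would change length by δ_free = Σ αᵢΔT Lᵢ = 16.1×10⁻⁶×112×525 + 16.4×10⁻⁶×112×800 = 2.416 mm.
The rigid supports impose zero overall length change; the single axial force P common to all segments must satisfy P Σ Lᵢ/(AᵢEᵢ) = δ_free.
The series flexibility is Σ Lᵢ/(AᵢEᵢ) = 525/(1150×119×10³) + 800/(1325×193×10³) = 6.965×10⁻⁶ mm/N.
Hence P = δ_free / Σ(L/AE) = 2.416/6.965×10⁻⁶ = 346.9 kN (tensile).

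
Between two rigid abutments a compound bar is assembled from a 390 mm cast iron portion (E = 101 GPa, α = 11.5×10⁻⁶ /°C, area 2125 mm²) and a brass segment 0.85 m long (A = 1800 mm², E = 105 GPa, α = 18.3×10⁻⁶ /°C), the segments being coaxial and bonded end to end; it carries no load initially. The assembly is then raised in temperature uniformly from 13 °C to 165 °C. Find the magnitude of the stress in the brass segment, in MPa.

σ ≈ 268 MPa (compressive)

With the walls removed the bar would change length by δ_free = Σ αᵢΔT Lᵢ = 11.5×10⁻⁶×152×390 + 18.3×10⁻⁶×152×850 = 3.046 mm.
The walls prevent any net length change, so an axial force P (same in every segment) develops. Compatibility: P · Σ Lᵢ/(AᵢEᵢ) = δ_free.
The series flexibility is Σ Lᵢ/(AᵢEᵢ) = 390/(2125×101×10³) + 850/(1800×105×10³) = 6.314×10⁻⁶ mm/N.
Hence P = δ_free / Σ(L/AE) = 3.046/6.314×10⁻⁶ = 482.4 kN (compressive).
σ_{brass} = P / A = 482400 / 1800 = 268 MPa.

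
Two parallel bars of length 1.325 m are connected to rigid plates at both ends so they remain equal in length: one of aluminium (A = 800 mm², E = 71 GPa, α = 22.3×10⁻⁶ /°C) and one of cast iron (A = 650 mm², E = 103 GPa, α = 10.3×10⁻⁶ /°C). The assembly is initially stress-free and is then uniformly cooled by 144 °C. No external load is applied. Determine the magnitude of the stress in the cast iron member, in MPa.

Both members must finish at the same length. With the larger α, the aluminium tends to over-contract; the plates restrain it, putting the aluminium in tension and the cast iron in compression. With no external load the two internal forces are equal and opposite, magnitude P.
Compatibility of the two members (thermal + elastic change equal): (α₁ − α₂)ΔT = P·[1/(A₁E₁) + 1/(A₂E₂)].
|α₁ − α₂|·ΔT = 12×10⁻⁶ × 144 = 0.001728.
1/(A₁E₁) + 1/(A₂E₂) = 1/(800×71×10³) + 1/(650×103×10³) = 3.254×10⁻⁸ N⁻¹.
So P = 0.001728 / 3.254×10⁻⁸ = 53.1 kN.
σ_{cast iron} = P/A₂ = 53100/650 = 81.69 MPa, compressive.

σ ≈ 81.7 MPa (compressive)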